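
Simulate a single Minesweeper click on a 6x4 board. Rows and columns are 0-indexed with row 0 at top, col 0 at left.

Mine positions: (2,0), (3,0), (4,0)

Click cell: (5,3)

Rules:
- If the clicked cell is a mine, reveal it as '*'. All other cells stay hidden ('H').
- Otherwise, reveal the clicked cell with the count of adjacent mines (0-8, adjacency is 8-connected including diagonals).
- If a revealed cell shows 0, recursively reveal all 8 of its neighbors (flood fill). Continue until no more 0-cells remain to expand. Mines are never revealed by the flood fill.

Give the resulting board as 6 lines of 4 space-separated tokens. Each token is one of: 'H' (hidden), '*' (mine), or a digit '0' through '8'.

0 0 0 0
1 1 0 0
H 2 0 0
H 3 0 0
H 2 0 0
H 1 0 0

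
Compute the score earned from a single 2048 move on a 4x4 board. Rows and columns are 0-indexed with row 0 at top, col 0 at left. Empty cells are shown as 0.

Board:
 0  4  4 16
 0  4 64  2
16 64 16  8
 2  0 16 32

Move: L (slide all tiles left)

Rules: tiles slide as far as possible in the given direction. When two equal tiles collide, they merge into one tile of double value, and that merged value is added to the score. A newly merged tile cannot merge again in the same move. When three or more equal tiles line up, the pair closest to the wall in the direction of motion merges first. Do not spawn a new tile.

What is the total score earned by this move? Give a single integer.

Slide left:
row 0: [0, 4, 4, 16] -> [8, 16, 0, 0]  score +8 (running 8)
row 1: [0, 4, 64, 2] -> [4, 64, 2, 0]  score +0 (running 8)
row 2: [16, 64, 16, 8] -> [16, 64, 16, 8]  score +0 (running 8)
row 3: [2, 0, 16, 32] -> [2, 16, 32, 0]  score +0 (running 8)
Board after move:
 8 16  0  0
 4 64  2  0
16 64 16  8
 2 16 32  0

Answer: 8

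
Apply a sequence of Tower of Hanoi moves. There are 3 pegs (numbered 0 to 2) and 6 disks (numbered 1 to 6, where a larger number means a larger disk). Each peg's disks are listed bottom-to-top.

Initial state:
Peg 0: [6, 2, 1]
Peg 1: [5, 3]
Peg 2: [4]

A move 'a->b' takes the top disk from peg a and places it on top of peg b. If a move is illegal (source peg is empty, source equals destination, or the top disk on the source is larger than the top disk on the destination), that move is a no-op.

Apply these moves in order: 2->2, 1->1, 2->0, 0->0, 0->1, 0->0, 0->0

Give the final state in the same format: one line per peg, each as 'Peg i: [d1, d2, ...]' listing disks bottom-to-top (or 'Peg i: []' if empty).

After move 1 (2->2):
Peg 0: [6, 2, 1]
Peg 1: [5, 3]
Peg 2: [4]

After move 2 (1->1):
Peg 0: [6, 2, 1]
Peg 1: [5, 3]
Peg 2: [4]

After move 3 (2->0):
Peg 0: [6, 2, 1]
Peg 1: [5, 3]
Peg 2: [4]

After move 4 (0->0):
Peg 0: [6, 2, 1]
Peg 1: [5, 3]
Peg 2: [4]

After move 5 (0->1):
Peg 0: [6, 2]
Peg 1: [5, 3, 1]
Peg 2: [4]

After move 6 (0->0):
Peg 0: [6, 2]
Peg 1: [5, 3, 1]
Peg 2: [4]

After move 7 (0->0):
Peg 0: [6, 2]
Peg 1: [5, 3, 1]
Peg 2: [4]

Answer: Peg 0: [6, 2]
Peg 1: [5, 3, 1]
Peg 2: [4]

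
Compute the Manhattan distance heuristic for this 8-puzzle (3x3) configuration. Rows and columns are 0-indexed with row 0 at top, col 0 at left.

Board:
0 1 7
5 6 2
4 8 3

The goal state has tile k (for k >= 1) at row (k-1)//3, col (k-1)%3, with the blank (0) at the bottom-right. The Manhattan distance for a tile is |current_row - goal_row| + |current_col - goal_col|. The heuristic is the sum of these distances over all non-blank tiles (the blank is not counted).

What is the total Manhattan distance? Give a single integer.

Answer: 12

Derivation:
Tile 1: at (0,1), goal (0,0), distance |0-0|+|1-0| = 1
Tile 7: at (0,2), goal (2,0), distance |0-2|+|2-0| = 4
Tile 5: at (1,0), goal (1,1), distance |1-1|+|0-1| = 1
Tile 6: at (1,1), goal (1,2), distance |1-1|+|1-2| = 1
Tile 2: at (1,2), goal (0,1), distance |1-0|+|2-1| = 2
Tile 4: at (2,0), goal (1,0), distance |2-1|+|0-0| = 1
Tile 8: at (2,1), goal (2,1), distance |2-2|+|1-1| = 0
Tile 3: at (2,2), goal (0,2), distance |2-0|+|2-2| = 2
Sum: 1 + 4 + 1 + 1 + 2 + 1 + 0 + 2 = 12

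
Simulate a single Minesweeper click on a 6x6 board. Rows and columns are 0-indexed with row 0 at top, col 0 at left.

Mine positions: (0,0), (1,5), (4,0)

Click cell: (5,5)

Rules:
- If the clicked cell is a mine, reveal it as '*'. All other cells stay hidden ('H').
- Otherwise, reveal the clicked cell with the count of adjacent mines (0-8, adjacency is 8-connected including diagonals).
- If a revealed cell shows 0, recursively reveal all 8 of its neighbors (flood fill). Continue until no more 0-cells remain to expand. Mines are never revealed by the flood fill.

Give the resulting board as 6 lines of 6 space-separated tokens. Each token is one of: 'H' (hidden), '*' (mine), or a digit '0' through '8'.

H 1 0 0 1 H
1 1 0 0 1 H
0 0 0 0 1 1
1 1 0 0 0 0
H 1 0 0 0 0
H 1 0 0 0 0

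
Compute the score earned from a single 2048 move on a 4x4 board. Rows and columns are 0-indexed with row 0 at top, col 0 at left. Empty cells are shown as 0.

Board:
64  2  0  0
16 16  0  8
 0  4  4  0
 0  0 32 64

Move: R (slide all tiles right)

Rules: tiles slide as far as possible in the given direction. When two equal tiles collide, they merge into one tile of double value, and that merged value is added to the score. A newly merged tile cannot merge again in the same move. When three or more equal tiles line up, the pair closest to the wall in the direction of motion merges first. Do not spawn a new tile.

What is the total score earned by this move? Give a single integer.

Answer: 40

Derivation:
Slide right:
row 0: [64, 2, 0, 0] -> [0, 0, 64, 2]  score +0 (running 0)
row 1: [16, 16, 0, 8] -> [0, 0, 32, 8]  score +32 (running 32)
row 2: [0, 4, 4, 0] -> [0, 0, 0, 8]  score +8 (running 40)
row 3: [0, 0, 32, 64] -> [0, 0, 32, 64]  score +0 (running 40)
Board after move:
 0  0 64  2
 0  0 32  8
 0  0  0  8
 0  0 32 64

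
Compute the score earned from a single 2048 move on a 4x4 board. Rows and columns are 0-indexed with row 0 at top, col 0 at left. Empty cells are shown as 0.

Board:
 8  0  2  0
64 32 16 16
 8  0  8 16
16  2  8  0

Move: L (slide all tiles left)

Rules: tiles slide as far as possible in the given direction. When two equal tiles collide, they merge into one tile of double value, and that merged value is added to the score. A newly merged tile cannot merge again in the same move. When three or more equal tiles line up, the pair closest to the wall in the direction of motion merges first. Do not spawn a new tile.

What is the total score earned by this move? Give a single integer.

Slide left:
row 0: [8, 0, 2, 0] -> [8, 2, 0, 0]  score +0 (running 0)
row 1: [64, 32, 16, 16] -> [64, 32, 32, 0]  score +32 (running 32)
row 2: [8, 0, 8, 16] -> [16, 16, 0, 0]  score +16 (running 48)
row 3: [16, 2, 8, 0] -> [16, 2, 8, 0]  score +0 (running 48)
Board after move:
 8  2  0  0
64 32 32  0
16 16  0  0
16  2  8  0

Answer: 48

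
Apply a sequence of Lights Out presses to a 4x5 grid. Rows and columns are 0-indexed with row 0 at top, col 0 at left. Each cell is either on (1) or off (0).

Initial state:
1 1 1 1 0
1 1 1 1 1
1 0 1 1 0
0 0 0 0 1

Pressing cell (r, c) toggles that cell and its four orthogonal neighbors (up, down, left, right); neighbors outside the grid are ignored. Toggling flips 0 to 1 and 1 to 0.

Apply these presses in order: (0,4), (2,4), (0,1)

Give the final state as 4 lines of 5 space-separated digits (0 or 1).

Answer: 0 0 0 0 1
1 0 1 1 1
1 0 1 0 1
0 0 0 0 0

Derivation:
After press 1 at (0,4):
1 1 1 0 1
1 1 1 1 0
1 0 1 1 0
0 0 0 0 1

After press 2 at (2,4):
1 1 1 0 1
1 1 1 1 1
1 0 1 0 1
0 0 0 0 0

After press 3 at (0,1):
0 0 0 0 1
1 0 1 1 1
1 0 1 0 1
0 0 0 0 0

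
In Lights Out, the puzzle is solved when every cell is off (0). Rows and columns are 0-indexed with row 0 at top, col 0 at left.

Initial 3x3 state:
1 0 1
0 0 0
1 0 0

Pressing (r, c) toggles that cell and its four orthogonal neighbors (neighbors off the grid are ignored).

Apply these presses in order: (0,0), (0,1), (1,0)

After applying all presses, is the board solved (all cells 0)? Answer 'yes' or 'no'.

After press 1 at (0,0):
0 1 1
1 0 0
1 0 0

After press 2 at (0,1):
1 0 0
1 1 0
1 0 0

After press 3 at (1,0):
0 0 0
0 0 0
0 0 0

Lights still on: 0

Answer: yes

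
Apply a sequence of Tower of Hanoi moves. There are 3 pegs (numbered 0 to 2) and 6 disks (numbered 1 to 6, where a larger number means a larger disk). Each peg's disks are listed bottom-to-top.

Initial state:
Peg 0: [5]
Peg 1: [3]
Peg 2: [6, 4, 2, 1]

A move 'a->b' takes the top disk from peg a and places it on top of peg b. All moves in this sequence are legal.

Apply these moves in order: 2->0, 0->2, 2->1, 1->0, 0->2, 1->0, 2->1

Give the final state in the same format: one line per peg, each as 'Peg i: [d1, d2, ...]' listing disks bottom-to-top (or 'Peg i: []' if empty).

After move 1 (2->0):
Peg 0: [5, 1]
Peg 1: [3]
Peg 2: [6, 4, 2]

After move 2 (0->2):
Peg 0: [5]
Peg 1: [3]
Peg 2: [6, 4, 2, 1]

After move 3 (2->1):
Peg 0: [5]
Peg 1: [3, 1]
Peg 2: [6, 4, 2]

After move 4 (1->0):
Peg 0: [5, 1]
Peg 1: [3]
Peg 2: [6, 4, 2]

After move 5 (0->2):
Peg 0: [5]
Peg 1: [3]
Peg 2: [6, 4, 2, 1]

After move 6 (1->0):
Peg 0: [5, 3]
Peg 1: []
Peg 2: [6, 4, 2, 1]

After move 7 (2->1):
Peg 0: [5, 3]
Peg 1: [1]
Peg 2: [6, 4, 2]

Answer: Peg 0: [5, 3]
Peg 1: [1]
Peg 2: [6, 4, 2]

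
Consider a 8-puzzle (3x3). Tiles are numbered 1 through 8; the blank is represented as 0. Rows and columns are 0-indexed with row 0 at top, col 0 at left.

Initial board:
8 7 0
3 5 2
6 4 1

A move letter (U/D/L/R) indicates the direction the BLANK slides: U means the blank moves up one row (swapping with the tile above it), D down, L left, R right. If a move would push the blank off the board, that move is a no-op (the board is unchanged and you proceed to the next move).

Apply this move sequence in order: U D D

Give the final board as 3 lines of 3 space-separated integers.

After move 1 (U):
8 7 0
3 5 2
6 4 1

After move 2 (D):
8 7 2
3 5 0
6 4 1

After move 3 (D):
8 7 2
3 5 1
6 4 0

Answer: 8 7 2
3 5 1
6 4 0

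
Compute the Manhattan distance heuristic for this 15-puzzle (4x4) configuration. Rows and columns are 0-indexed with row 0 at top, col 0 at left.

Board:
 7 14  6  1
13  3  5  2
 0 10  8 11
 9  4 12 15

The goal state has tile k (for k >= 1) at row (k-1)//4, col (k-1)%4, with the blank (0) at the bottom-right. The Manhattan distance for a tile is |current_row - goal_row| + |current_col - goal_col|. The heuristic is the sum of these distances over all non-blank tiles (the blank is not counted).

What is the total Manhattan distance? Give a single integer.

Answer: 32

Derivation:
Tile 7: (0,0)->(1,2) = 3
Tile 14: (0,1)->(3,1) = 3
Tile 6: (0,2)->(1,1) = 2
Tile 1: (0,3)->(0,0) = 3
Tile 13: (1,0)->(3,0) = 2
Tile 3: (1,1)->(0,2) = 2
Tile 5: (1,2)->(1,0) = 2
Tile 2: (1,3)->(0,1) = 3
Tile 10: (2,1)->(2,1) = 0
Tile 8: (2,2)->(1,3) = 2
Tile 11: (2,3)->(2,2) = 1
Tile 9: (3,0)->(2,0) = 1
Tile 4: (3,1)->(0,3) = 5
Tile 12: (3,2)->(2,3) = 2
Tile 15: (3,3)->(3,2) = 1
Sum: 3 + 3 + 2 + 3 + 2 + 2 + 2 + 3 + 0 + 2 + 1 + 1 + 5 + 2 + 1 = 32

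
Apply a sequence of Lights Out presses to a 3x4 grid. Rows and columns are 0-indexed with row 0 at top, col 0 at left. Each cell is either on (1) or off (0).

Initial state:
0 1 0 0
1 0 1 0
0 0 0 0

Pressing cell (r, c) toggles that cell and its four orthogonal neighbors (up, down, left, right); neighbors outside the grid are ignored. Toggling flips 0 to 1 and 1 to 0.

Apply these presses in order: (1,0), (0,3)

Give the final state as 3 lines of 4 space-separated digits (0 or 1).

After press 1 at (1,0):
1 1 0 0
0 1 1 0
1 0 0 0

After press 2 at (0,3):
1 1 1 1
0 1 1 1
1 0 0 0

Answer: 1 1 1 1
0 1 1 1
1 0 0 0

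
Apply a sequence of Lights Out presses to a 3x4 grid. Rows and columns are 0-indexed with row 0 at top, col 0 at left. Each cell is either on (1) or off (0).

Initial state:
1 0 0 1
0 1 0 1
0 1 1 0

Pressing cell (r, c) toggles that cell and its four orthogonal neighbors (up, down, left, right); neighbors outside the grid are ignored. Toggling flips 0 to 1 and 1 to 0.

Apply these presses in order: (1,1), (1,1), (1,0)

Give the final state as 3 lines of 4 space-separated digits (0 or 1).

After press 1 at (1,1):
1 1 0 1
1 0 1 1
0 0 1 0

After press 2 at (1,1):
1 0 0 1
0 1 0 1
0 1 1 0

After press 3 at (1,0):
0 0 0 1
1 0 0 1
1 1 1 0

Answer: 0 0 0 1
1 0 0 1
1 1 1 0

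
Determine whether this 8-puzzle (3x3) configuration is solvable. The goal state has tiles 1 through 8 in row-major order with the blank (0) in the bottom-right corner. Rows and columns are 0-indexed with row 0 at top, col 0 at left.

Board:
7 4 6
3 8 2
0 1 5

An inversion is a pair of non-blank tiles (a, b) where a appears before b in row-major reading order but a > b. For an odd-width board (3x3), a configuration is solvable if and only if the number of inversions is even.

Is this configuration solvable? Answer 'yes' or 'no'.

Answer: no

Derivation:
Inversions (pairs i<j in row-major order where tile[i] > tile[j] > 0): 19
19 is odd, so the puzzle is not solvable.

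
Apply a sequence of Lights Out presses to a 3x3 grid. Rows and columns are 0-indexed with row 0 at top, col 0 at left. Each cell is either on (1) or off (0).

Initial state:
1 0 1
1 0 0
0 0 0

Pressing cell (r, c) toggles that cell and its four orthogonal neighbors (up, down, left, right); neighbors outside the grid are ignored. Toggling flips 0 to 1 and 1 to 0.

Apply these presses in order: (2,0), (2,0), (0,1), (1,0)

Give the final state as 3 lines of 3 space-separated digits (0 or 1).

Answer: 1 1 0
0 0 0
1 0 0

Derivation:
After press 1 at (2,0):
1 0 1
0 0 0
1 1 0

After press 2 at (2,0):
1 0 1
1 0 0
0 0 0

After press 3 at (0,1):
0 1 0
1 1 0
0 0 0

After press 4 at (1,0):
1 1 0
0 0 0
1 0 0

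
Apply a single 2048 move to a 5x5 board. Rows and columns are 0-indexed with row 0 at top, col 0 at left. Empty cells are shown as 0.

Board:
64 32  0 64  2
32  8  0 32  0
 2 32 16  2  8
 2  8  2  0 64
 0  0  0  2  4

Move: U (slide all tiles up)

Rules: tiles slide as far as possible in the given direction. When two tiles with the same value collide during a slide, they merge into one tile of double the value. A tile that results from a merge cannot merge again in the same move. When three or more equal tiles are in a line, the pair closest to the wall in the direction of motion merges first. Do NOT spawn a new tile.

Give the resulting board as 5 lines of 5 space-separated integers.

Slide up:
col 0: [64, 32, 2, 2, 0] -> [64, 32, 4, 0, 0]
col 1: [32, 8, 32, 8, 0] -> [32, 8, 32, 8, 0]
col 2: [0, 0, 16, 2, 0] -> [16, 2, 0, 0, 0]
col 3: [64, 32, 2, 0, 2] -> [64, 32, 4, 0, 0]
col 4: [2, 0, 8, 64, 4] -> [2, 8, 64, 4, 0]

Answer: 64 32 16 64  2
32  8  2 32  8
 4 32  0  4 64
 0  8  0  0  4
 0  0  0  0  0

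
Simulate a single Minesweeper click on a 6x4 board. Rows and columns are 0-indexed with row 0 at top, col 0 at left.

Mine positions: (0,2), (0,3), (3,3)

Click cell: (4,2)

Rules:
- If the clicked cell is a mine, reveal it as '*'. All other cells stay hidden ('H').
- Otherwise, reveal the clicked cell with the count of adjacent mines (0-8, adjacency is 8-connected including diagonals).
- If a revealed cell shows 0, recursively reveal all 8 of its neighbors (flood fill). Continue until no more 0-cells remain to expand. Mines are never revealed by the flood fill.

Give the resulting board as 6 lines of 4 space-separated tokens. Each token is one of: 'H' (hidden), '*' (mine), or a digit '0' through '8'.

H H H H
H H H H
H H H H
H H H H
H H 1 H
H H H H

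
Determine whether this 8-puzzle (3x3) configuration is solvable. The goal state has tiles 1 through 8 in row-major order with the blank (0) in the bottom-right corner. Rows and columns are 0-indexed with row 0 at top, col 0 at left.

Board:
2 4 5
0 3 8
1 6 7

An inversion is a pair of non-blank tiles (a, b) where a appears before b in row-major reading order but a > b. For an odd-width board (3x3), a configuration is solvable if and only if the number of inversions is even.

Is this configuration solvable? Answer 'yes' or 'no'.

Inversions (pairs i<j in row-major order where tile[i] > tile[j] > 0): 9
9 is odd, so the puzzle is not solvable.

Answer: no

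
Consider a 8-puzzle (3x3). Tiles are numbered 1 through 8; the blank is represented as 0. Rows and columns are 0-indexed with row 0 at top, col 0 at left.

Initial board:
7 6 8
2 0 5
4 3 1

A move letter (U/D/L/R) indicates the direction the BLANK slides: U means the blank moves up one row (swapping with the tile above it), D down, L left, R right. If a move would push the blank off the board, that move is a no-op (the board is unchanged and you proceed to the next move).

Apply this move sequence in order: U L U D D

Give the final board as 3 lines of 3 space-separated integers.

Answer: 2 7 8
4 6 5
0 3 1

Derivation:
After move 1 (U):
7 0 8
2 6 5
4 3 1

After move 2 (L):
0 7 8
2 6 5
4 3 1

After move 3 (U):
0 7 8
2 6 5
4 3 1

After move 4 (D):
2 7 8
0 6 5
4 3 1

After move 5 (D):
2 7 8
4 6 5
0 3 1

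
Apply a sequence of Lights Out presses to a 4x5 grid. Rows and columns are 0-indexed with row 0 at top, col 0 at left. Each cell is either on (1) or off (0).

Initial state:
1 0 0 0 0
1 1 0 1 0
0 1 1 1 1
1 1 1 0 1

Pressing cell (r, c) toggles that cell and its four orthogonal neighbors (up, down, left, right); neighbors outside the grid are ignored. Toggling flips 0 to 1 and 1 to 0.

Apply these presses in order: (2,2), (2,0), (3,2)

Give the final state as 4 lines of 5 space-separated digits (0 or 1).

After press 1 at (2,2):
1 0 0 0 0
1 1 1 1 0
0 0 0 0 1
1 1 0 0 1

After press 2 at (2,0):
1 0 0 0 0
0 1 1 1 0
1 1 0 0 1
0 1 0 0 1

After press 3 at (3,2):
1 0 0 0 0
0 1 1 1 0
1 1 1 0 1
0 0 1 1 1

Answer: 1 0 0 0 0
0 1 1 1 0
1 1 1 0 1
0 0 1 1 1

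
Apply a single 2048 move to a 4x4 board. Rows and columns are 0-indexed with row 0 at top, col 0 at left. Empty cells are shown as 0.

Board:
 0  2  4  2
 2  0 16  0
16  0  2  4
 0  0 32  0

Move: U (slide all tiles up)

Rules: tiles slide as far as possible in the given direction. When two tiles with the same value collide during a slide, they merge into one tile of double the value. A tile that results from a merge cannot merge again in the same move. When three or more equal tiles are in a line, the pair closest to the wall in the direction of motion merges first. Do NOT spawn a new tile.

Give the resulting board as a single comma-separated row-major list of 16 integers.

Slide up:
col 0: [0, 2, 16, 0] -> [2, 16, 0, 0]
col 1: [2, 0, 0, 0] -> [2, 0, 0, 0]
col 2: [4, 16, 2, 32] -> [4, 16, 2, 32]
col 3: [2, 0, 4, 0] -> [2, 4, 0, 0]

Answer: 2, 2, 4, 2, 16, 0, 16, 4, 0, 0, 2, 0, 0, 0, 32, 0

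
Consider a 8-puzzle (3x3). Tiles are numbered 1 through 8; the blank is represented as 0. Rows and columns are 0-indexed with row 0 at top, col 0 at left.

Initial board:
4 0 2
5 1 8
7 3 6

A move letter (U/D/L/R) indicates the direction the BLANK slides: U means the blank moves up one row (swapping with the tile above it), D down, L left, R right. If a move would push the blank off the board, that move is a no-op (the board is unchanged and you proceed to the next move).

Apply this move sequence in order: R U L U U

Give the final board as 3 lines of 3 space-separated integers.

Answer: 4 0 2
5 1 8
7 3 6

Derivation:
After move 1 (R):
4 2 0
5 1 8
7 3 6

After move 2 (U):
4 2 0
5 1 8
7 3 6

After move 3 (L):
4 0 2
5 1 8
7 3 6

After move 4 (U):
4 0 2
5 1 8
7 3 6

After move 5 (U):
4 0 2
5 1 8
7 3 6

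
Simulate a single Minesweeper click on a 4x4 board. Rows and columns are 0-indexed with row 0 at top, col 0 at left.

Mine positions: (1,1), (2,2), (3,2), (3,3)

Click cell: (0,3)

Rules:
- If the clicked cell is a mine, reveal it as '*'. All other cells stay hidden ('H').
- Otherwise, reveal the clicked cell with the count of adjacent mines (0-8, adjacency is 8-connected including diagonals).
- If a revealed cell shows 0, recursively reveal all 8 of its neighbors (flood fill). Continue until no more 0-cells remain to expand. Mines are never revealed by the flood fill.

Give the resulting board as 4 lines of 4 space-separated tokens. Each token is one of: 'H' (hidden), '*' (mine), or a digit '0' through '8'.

H H 1 0
H H 2 1
H H H H
H H H H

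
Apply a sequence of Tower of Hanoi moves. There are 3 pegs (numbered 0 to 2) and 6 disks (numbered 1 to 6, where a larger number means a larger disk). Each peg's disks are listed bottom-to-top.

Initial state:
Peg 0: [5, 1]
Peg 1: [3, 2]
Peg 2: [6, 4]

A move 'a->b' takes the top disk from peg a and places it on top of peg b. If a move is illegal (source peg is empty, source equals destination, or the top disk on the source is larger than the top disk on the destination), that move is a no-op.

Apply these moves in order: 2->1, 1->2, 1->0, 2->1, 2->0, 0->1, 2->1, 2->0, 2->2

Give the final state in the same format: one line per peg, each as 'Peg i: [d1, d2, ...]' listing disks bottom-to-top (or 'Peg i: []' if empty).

Answer: Peg 0: [5, 4]
Peg 1: [3, 2, 1]
Peg 2: [6]

Derivation:
After move 1 (2->1):
Peg 0: [5, 1]
Peg 1: [3, 2]
Peg 2: [6, 4]

After move 2 (1->2):
Peg 0: [5, 1]
Peg 1: [3]
Peg 2: [6, 4, 2]

After move 3 (1->0):
Peg 0: [5, 1]
Peg 1: [3]
Peg 2: [6, 4, 2]

After move 4 (2->1):
Peg 0: [5, 1]
Peg 1: [3, 2]
Peg 2: [6, 4]

After move 5 (2->0):
Peg 0: [5, 1]
Peg 1: [3, 2]
Peg 2: [6, 4]

After move 6 (0->1):
Peg 0: [5]
Peg 1: [3, 2, 1]
Peg 2: [6, 4]

After move 7 (2->1):
Peg 0: [5]
Peg 1: [3, 2, 1]
Peg 2: [6, 4]

After move 8 (2->0):
Peg 0: [5, 4]
Peg 1: [3, 2, 1]
Peg 2: [6]

After move 9 (2->2):
Peg 0: [5, 4]
Peg 1: [3, 2, 1]
Peg 2: [6]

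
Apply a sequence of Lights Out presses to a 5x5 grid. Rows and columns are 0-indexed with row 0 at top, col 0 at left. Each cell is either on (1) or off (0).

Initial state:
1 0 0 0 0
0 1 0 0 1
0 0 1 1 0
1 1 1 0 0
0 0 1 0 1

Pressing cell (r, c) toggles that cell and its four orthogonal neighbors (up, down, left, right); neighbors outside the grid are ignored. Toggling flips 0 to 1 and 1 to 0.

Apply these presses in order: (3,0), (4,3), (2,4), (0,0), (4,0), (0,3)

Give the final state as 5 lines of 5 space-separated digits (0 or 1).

After press 1 at (3,0):
1 0 0 0 0
0 1 0 0 1
1 0 1 1 0
0 0 1 0 0
1 0 1 0 1

After press 2 at (4,3):
1 0 0 0 0
0 1 0 0 1
1 0 1 1 0
0 0 1 1 0
1 0 0 1 0

After press 3 at (2,4):
1 0 0 0 0
0 1 0 0 0
1 0 1 0 1
0 0 1 1 1
1 0 0 1 0

After press 4 at (0,0):
0 1 0 0 0
1 1 0 0 0
1 0 1 0 1
0 0 1 1 1
1 0 0 1 0

After press 5 at (4,0):
0 1 0 0 0
1 1 0 0 0
1 0 1 0 1
1 0 1 1 1
0 1 0 1 0

After press 6 at (0,3):
0 1 1 1 1
1 1 0 1 0
1 0 1 0 1
1 0 1 1 1
0 1 0 1 0

Answer: 0 1 1 1 1
1 1 0 1 0
1 0 1 0 1
1 0 1 1 1
0 1 0 1 0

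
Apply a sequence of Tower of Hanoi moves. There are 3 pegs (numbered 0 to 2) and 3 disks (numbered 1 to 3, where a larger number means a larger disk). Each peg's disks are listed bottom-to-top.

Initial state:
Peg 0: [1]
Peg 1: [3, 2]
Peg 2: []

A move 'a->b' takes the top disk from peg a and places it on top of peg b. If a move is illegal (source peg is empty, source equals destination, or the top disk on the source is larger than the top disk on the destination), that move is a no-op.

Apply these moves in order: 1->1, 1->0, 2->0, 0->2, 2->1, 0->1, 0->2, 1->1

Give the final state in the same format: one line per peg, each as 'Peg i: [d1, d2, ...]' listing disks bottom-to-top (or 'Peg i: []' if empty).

Answer: Peg 0: []
Peg 1: [3, 2, 1]
Peg 2: []

Derivation:
After move 1 (1->1):
Peg 0: [1]
Peg 1: [3, 2]
Peg 2: []

After move 2 (1->0):
Peg 0: [1]
Peg 1: [3, 2]
Peg 2: []

After move 3 (2->0):
Peg 0: [1]
Peg 1: [3, 2]
Peg 2: []

After move 4 (0->2):
Peg 0: []
Peg 1: [3, 2]
Peg 2: [1]

After move 5 (2->1):
Peg 0: []
Peg 1: [3, 2, 1]
Peg 2: []

After move 6 (0->1):
Peg 0: []
Peg 1: [3, 2, 1]
Peg 2: []

After move 7 (0->2):
Peg 0: []
Peg 1: [3, 2, 1]
Peg 2: []

After move 8 (1->1):
Peg 0: []
Peg 1: [3, 2, 1]
Peg 2: []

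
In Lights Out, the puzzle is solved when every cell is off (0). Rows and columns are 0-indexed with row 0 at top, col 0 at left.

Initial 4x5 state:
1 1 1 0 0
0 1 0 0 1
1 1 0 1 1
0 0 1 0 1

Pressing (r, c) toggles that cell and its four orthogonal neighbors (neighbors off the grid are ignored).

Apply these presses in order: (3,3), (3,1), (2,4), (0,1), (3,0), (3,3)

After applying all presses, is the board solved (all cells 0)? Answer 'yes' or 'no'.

Answer: yes

Derivation:
After press 1 at (3,3):
1 1 1 0 0
0 1 0 0 1
1 1 0 0 1
0 0 0 1 0

After press 2 at (3,1):
1 1 1 0 0
0 1 0 0 1
1 0 0 0 1
1 1 1 1 0

After press 3 at (2,4):
1 1 1 0 0
0 1 0 0 0
1 0 0 1 0
1 1 1 1 1

After press 4 at (0,1):
0 0 0 0 0
0 0 0 0 0
1 0 0 1 0
1 1 1 1 1

After press 5 at (3,0):
0 0 0 0 0
0 0 0 0 0
0 0 0 1 0
0 0 1 1 1

After press 6 at (3,3):
0 0 0 0 0
0 0 0 0 0
0 0 0 0 0
0 0 0 0 0

Lights still on: 0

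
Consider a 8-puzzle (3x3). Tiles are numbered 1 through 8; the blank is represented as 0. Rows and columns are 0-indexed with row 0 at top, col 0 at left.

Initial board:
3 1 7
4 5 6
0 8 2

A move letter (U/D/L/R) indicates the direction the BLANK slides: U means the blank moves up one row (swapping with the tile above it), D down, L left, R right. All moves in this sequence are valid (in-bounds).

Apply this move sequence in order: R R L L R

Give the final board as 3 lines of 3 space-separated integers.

After move 1 (R):
3 1 7
4 5 6
8 0 2

After move 2 (R):
3 1 7
4 5 6
8 2 0

After move 3 (L):
3 1 7
4 5 6
8 0 2

After move 4 (L):
3 1 7
4 5 6
0 8 2

After move 5 (R):
3 1 7
4 5 6
8 0 2

Answer: 3 1 7
4 5 6
8 0 2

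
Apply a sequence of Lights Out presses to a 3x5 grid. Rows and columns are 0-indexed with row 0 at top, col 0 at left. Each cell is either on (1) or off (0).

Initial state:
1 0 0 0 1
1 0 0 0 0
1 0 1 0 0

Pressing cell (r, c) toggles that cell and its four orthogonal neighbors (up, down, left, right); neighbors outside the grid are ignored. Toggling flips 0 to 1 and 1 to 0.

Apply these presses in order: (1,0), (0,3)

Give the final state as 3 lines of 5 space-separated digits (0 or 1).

Answer: 0 0 1 1 0
0 1 0 1 0
0 0 1 0 0

Derivation:
After press 1 at (1,0):
0 0 0 0 1
0 1 0 0 0
0 0 1 0 0

After press 2 at (0,3):
0 0 1 1 0
0 1 0 1 0
0 0 1 0 0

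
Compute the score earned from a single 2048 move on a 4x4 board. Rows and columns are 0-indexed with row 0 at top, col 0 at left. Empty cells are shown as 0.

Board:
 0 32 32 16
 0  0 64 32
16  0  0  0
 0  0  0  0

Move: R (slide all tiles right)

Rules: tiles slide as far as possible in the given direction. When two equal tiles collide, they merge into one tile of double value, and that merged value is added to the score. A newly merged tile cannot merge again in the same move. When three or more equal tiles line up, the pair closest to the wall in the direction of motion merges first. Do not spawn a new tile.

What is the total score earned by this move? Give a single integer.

Slide right:
row 0: [0, 32, 32, 16] -> [0, 0, 64, 16]  score +64 (running 64)
row 1: [0, 0, 64, 32] -> [0, 0, 64, 32]  score +0 (running 64)
row 2: [16, 0, 0, 0] -> [0, 0, 0, 16]  score +0 (running 64)
row 3: [0, 0, 0, 0] -> [0, 0, 0, 0]  score +0 (running 64)
Board after move:
 0  0 64 16
 0  0 64 32
 0  0  0 16
 0  0  0  0

Answer: 64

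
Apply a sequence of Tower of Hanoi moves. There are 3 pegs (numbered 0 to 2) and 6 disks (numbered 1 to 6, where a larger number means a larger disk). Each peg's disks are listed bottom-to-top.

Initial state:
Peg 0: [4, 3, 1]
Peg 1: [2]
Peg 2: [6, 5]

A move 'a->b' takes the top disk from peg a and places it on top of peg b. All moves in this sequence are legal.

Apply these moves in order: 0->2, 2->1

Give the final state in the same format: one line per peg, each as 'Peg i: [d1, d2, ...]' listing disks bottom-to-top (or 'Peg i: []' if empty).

After move 1 (0->2):
Peg 0: [4, 3]
Peg 1: [2]
Peg 2: [6, 5, 1]

After move 2 (2->1):
Peg 0: [4, 3]
Peg 1: [2, 1]
Peg 2: [6, 5]

Answer: Peg 0: [4, 3]
Peg 1: [2, 1]
Peg 2: [6, 5]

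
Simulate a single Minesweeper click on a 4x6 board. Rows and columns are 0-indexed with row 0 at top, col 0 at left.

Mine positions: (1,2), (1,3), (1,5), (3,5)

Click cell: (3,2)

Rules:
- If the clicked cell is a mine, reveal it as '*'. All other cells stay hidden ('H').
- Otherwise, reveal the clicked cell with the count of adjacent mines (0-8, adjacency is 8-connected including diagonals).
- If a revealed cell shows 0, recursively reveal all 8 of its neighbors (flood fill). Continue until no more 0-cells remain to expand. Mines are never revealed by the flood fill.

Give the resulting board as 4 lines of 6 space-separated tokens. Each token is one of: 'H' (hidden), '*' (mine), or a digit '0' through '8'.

0 1 H H H H
0 1 H H H H
0 1 2 2 3 H
0 0 0 0 1 H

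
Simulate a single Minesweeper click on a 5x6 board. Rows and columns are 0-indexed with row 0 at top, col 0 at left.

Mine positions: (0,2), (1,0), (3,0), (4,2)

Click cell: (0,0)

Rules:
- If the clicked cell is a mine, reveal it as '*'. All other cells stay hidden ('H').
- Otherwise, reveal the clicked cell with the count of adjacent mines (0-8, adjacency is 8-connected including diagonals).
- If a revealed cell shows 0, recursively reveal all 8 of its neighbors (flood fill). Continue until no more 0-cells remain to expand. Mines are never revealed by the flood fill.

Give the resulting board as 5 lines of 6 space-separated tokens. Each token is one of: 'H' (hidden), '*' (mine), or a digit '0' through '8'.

1 H H H H H
H H H H H H
H H H H H H
H H H H H H
H H H H H H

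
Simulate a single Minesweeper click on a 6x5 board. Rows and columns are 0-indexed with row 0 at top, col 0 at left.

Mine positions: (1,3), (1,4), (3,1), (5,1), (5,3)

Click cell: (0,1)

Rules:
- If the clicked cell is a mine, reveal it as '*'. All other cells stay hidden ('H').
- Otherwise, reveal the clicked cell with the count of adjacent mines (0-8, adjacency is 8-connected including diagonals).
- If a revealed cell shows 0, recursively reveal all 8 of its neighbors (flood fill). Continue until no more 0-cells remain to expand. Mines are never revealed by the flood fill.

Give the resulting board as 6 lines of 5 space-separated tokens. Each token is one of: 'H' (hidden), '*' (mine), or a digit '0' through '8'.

0 0 1 H H
0 0 1 H H
1 1 2 H H
H H H H H
H H H H H
H H H H H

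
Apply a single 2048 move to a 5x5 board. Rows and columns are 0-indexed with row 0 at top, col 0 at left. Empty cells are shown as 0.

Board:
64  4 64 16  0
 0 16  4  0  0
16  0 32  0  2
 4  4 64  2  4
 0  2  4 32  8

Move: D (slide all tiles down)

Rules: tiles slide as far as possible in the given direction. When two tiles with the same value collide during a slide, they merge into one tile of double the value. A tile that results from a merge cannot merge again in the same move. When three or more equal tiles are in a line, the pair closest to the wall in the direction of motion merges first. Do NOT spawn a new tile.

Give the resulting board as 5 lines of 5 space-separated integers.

Slide down:
col 0: [64, 0, 16, 4, 0] -> [0, 0, 64, 16, 4]
col 1: [4, 16, 0, 4, 2] -> [0, 4, 16, 4, 2]
col 2: [64, 4, 32, 64, 4] -> [64, 4, 32, 64, 4]
col 3: [16, 0, 0, 2, 32] -> [0, 0, 16, 2, 32]
col 4: [0, 0, 2, 4, 8] -> [0, 0, 2, 4, 8]

Answer:  0  0 64  0  0
 0  4  4  0  0
64 16 32 16  2
16  4 64  2  4
 4  2  4 32  8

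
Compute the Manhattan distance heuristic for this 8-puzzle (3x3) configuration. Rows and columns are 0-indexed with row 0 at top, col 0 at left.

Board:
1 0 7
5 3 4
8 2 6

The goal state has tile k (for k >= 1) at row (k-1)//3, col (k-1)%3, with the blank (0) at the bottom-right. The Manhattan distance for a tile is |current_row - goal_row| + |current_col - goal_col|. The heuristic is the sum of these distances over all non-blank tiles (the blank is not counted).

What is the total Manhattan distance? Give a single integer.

Answer: 13

Derivation:
Tile 1: at (0,0), goal (0,0), distance |0-0|+|0-0| = 0
Tile 7: at (0,2), goal (2,0), distance |0-2|+|2-0| = 4
Tile 5: at (1,0), goal (1,1), distance |1-1|+|0-1| = 1
Tile 3: at (1,1), goal (0,2), distance |1-0|+|1-2| = 2
Tile 4: at (1,2), goal (1,0), distance |1-1|+|2-0| = 2
Tile 8: at (2,0), goal (2,1), distance |2-2|+|0-1| = 1
Tile 2: at (2,1), goal (0,1), distance |2-0|+|1-1| = 2
Tile 6: at (2,2), goal (1,2), distance |2-1|+|2-2| = 1
Sum: 0 + 4 + 1 + 2 + 2 + 1 + 2 + 1 = 13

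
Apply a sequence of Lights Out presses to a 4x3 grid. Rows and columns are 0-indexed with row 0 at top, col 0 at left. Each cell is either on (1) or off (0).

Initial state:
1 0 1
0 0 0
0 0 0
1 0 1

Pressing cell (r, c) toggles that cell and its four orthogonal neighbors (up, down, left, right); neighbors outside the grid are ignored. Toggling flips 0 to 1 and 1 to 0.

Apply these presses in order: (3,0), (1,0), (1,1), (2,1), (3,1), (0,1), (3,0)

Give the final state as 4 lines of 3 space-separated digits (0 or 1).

After press 1 at (3,0):
1 0 1
0 0 0
1 0 0
0 1 1

After press 2 at (1,0):
0 0 1
1 1 0
0 0 0
0 1 1

After press 3 at (1,1):
0 1 1
0 0 1
0 1 0
0 1 1

After press 4 at (2,1):
0 1 1
0 1 1
1 0 1
0 0 1

After press 5 at (3,1):
0 1 1
0 1 1
1 1 1
1 1 0

After press 6 at (0,1):
1 0 0
0 0 1
1 1 1
1 1 0

After press 7 at (3,0):
1 0 0
0 0 1
0 1 1
0 0 0

Answer: 1 0 0
0 0 1
0 1 1
0 0 0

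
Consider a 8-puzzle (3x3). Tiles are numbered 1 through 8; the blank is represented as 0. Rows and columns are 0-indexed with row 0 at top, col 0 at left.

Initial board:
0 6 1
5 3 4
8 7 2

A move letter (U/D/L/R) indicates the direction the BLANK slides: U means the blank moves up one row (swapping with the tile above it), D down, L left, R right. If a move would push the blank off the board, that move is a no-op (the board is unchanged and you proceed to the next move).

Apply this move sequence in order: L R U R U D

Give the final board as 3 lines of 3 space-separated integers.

Answer: 6 1 4
5 3 0
8 7 2

Derivation:
After move 1 (L):
0 6 1
5 3 4
8 7 2

After move 2 (R):
6 0 1
5 3 4
8 7 2

After move 3 (U):
6 0 1
5 3 4
8 7 2

After move 4 (R):
6 1 0
5 3 4
8 7 2

After move 5 (U):
6 1 0
5 3 4
8 7 2

After move 6 (D):
6 1 4
5 3 0
8 7 2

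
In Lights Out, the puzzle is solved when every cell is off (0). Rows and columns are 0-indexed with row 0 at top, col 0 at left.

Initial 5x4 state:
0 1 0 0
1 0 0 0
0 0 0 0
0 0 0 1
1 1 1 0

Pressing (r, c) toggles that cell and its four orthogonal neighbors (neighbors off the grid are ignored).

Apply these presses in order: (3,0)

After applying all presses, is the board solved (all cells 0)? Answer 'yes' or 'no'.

After press 1 at (3,0):
0 1 0 0
1 0 0 0
1 0 0 0
1 1 0 1
0 1 1 0

Lights still on: 8

Answer: no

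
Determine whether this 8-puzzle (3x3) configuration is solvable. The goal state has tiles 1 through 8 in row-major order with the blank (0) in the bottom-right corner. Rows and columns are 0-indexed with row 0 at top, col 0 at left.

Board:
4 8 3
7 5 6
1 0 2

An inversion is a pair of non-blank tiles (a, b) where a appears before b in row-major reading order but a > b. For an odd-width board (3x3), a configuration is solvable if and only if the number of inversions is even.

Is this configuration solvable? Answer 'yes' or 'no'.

Inversions (pairs i<j in row-major order where tile[i] > tile[j] > 0): 19
19 is odd, so the puzzle is not solvable.

Answer: no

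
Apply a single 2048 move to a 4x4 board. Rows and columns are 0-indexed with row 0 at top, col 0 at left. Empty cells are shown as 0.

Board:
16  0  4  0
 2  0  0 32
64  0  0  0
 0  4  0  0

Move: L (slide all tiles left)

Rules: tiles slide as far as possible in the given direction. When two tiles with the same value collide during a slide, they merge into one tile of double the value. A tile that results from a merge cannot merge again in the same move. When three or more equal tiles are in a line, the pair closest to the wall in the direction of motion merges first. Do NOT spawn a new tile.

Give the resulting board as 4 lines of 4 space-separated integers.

Answer: 16  4  0  0
 2 32  0  0
64  0  0  0
 4  0  0  0

Derivation:
Slide left:
row 0: [16, 0, 4, 0] -> [16, 4, 0, 0]
row 1: [2, 0, 0, 32] -> [2, 32, 0, 0]
row 2: [64, 0, 0, 0] -> [64, 0, 0, 0]
row 3: [0, 4, 0, 0] -> [4, 0, 0, 0]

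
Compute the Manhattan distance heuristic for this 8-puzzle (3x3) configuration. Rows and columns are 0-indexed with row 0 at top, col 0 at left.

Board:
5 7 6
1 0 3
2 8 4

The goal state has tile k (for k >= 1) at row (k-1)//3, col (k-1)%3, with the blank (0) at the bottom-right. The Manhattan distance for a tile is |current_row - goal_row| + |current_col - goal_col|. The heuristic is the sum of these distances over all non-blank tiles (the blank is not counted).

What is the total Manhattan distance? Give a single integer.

Answer: 14

Derivation:
Tile 5: at (0,0), goal (1,1), distance |0-1|+|0-1| = 2
Tile 7: at (0,1), goal (2,0), distance |0-2|+|1-0| = 3
Tile 6: at (0,2), goal (1,2), distance |0-1|+|2-2| = 1
Tile 1: at (1,0), goal (0,0), distance |1-0|+|0-0| = 1
Tile 3: at (1,2), goal (0,2), distance |1-0|+|2-2| = 1
Tile 2: at (2,0), goal (0,1), distance |2-0|+|0-1| = 3
Tile 8: at (2,1), goal (2,1), distance |2-2|+|1-1| = 0
Tile 4: at (2,2), goal (1,0), distance |2-1|+|2-0| = 3
Sum: 2 + 3 + 1 + 1 + 1 + 3 + 0 + 3 = 14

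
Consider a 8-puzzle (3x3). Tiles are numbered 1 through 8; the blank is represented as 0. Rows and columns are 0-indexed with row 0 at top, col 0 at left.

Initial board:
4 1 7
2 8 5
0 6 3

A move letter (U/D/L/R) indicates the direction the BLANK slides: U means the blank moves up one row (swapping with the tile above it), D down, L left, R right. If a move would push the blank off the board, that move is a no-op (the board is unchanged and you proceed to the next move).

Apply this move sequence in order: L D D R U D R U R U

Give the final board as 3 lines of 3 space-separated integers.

Answer: 4 1 0
2 8 7
6 3 5

Derivation:
After move 1 (L):
4 1 7
2 8 5
0 6 3

After move 2 (D):
4 1 7
2 8 5
0 6 3

After move 3 (D):
4 1 7
2 8 5
0 6 3

After move 4 (R):
4 1 7
2 8 5
6 0 3

After move 5 (U):
4 1 7
2 0 5
6 8 3

After move 6 (D):
4 1 7
2 8 5
6 0 3

After move 7 (R):
4 1 7
2 8 5
6 3 0

After move 8 (U):
4 1 7
2 8 0
6 3 5

After move 9 (R):
4 1 7
2 8 0
6 3 5

After move 10 (U):
4 1 0
2 8 7
6 3 5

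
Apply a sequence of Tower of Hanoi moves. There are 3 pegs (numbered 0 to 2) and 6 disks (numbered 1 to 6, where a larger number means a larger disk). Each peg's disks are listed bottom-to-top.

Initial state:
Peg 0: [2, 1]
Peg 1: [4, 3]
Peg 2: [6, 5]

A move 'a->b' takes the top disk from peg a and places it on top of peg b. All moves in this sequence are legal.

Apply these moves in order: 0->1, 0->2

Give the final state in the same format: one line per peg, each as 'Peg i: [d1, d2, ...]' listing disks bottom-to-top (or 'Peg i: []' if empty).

Answer: Peg 0: []
Peg 1: [4, 3, 1]
Peg 2: [6, 5, 2]

Derivation:
After move 1 (0->1):
Peg 0: [2]
Peg 1: [4, 3, 1]
Peg 2: [6, 5]

After move 2 (0->2):
Peg 0: []
Peg 1: [4, 3, 1]
Peg 2: [6, 5, 2]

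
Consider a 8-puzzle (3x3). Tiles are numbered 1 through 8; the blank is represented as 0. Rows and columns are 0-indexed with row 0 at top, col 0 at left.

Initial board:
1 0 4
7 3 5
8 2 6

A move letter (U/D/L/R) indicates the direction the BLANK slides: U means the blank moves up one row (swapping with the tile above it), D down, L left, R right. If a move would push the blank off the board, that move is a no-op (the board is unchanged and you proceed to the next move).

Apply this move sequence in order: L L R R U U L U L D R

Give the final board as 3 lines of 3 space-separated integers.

After move 1 (L):
0 1 4
7 3 5
8 2 6

After move 2 (L):
0 1 4
7 3 5
8 2 6

After move 3 (R):
1 0 4
7 3 5
8 2 6

After move 4 (R):
1 4 0
7 3 5
8 2 6

After move 5 (U):
1 4 0
7 3 5
8 2 6

After move 6 (U):
1 4 0
7 3 5
8 2 6

After move 7 (L):
1 0 4
7 3 5
8 2 6

After move 8 (U):
1 0 4
7 3 5
8 2 6

After move 9 (L):
0 1 4
7 3 5
8 2 6

After move 10 (D):
7 1 4
0 3 5
8 2 6

After move 11 (R):
7 1 4
3 0 5
8 2 6

Answer: 7 1 4
3 0 5
8 2 6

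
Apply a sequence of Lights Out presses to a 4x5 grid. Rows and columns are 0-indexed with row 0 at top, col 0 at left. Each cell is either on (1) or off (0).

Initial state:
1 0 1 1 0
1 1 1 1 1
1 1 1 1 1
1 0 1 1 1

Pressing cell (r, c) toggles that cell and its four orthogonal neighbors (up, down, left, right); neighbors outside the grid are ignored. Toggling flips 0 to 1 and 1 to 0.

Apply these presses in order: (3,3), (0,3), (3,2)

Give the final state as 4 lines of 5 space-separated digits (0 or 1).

Answer: 1 0 0 0 1
1 1 1 0 1
1 1 0 0 1
1 1 1 1 0

Derivation:
After press 1 at (3,3):
1 0 1 1 0
1 1 1 1 1
1 1 1 0 1
1 0 0 0 0

After press 2 at (0,3):
1 0 0 0 1
1 1 1 0 1
1 1 1 0 1
1 0 0 0 0

After press 3 at (3,2):
1 0 0 0 1
1 1 1 0 1
1 1 0 0 1
1 1 1 1 0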